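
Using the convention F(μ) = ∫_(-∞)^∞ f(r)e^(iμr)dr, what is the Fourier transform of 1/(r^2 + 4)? pi*exp(-2*Abs(μ))/2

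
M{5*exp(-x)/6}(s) 5*gamma(s)/6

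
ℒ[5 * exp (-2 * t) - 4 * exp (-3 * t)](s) 5/ (s + 2) - 4/ (s + 3)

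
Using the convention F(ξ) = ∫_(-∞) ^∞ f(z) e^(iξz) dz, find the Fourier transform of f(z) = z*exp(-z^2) I*sqrt(pi)*ξ*exp(-ξ^2/4) /2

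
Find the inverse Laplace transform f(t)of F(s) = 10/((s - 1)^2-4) 5 * exp(t) * sinh(2 * t)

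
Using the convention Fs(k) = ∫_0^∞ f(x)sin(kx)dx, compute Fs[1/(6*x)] pi/12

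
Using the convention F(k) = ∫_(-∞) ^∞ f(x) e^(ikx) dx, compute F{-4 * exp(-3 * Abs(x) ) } -24/(k^2 + 9) 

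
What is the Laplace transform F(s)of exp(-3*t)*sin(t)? 1/((s + 3)^2 + 1)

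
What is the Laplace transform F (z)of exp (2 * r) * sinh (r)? 1/ ( (z - 2)^2 - 1)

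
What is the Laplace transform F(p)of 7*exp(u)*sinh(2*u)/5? 14/(5*((p - 1)^2 - 4))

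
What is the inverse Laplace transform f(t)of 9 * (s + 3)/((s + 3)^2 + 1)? 9 * exp(-3 * t) * cos(t)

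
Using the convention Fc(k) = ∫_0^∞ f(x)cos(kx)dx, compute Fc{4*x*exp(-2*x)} 4*(4 - k^2)/(k^2 + 4)^2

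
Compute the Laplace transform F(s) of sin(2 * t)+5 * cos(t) 5 * s/(s^2+1)+2/(s^2+4) 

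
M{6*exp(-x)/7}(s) 6*gamma(s)/7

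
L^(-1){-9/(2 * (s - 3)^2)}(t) -9 * t * exp(3 * t)/2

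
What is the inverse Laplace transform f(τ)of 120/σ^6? τ^5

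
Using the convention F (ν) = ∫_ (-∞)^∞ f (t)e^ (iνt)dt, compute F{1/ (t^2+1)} pi*exp (-Abs (ν))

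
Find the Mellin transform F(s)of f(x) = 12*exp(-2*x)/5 12*gamma(s)/(5*2^s)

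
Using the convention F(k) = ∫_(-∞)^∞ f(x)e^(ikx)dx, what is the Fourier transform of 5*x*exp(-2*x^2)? 5*sqrt(2)*I*sqrt(pi)*k*exp(-k^2/8)/8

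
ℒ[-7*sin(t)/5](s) -7/(5*s^2 + 5)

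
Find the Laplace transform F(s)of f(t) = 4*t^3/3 8/s^4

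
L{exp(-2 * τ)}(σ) 1/(σ + 2)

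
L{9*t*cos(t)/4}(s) 9*(s^2-1)/(4*(s^2 + 1)^2)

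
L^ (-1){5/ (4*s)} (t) 5/4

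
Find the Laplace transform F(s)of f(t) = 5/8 5/(8*s)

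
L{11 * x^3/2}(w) 33/w^4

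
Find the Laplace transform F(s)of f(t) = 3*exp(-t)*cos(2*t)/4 3*(s + 1)/(4*((s + 1)^2 + 4))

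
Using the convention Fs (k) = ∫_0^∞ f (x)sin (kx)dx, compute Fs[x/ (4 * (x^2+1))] pi * exp (-k)/8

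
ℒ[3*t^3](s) 18/s^4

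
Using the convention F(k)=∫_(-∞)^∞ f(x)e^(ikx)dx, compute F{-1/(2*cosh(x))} -pi/(2*cosh(pi*k/2))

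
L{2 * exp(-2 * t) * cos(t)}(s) 2 * (s + 2)/((s + 2)^2 + 1)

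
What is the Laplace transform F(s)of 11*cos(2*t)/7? 11*s/(7*(s^2 + 4))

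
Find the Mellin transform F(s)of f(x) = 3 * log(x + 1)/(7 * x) -3 * pi * csc(pi * s)/(7 * s - 7)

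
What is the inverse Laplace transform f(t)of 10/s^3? 5*t^2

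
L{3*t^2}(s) 6/s^3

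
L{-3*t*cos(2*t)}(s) 3*(4 - s^2)/(s^2 + 4)^2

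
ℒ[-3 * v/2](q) -3/(2 * q^2)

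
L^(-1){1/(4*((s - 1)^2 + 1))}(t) exp(t)*sin(t)/4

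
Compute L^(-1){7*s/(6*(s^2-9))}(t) 7*cosh(3*t)/6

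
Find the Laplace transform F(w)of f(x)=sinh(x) 1/(w^2-1)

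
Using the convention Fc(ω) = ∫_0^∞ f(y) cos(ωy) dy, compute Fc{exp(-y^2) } sqrt(pi) * exp(-ω^2/4) /2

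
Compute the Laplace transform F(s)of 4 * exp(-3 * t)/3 4/(3 * (s + 3))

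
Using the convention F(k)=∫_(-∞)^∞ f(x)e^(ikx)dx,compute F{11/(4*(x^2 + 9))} 11*pi*exp(-3*Abs(k))/12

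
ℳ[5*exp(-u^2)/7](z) 5*gamma(z/2)/14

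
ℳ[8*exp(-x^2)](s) 4*gamma(s/2)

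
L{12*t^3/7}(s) 72/(7*s^4)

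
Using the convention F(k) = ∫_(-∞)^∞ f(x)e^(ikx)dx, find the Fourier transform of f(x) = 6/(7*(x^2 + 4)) 3*pi*exp(-2*Abs(k))/7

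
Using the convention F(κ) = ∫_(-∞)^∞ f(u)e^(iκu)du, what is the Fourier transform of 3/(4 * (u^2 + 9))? pi * exp(-3 * Abs(κ))/4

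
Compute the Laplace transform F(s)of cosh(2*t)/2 s/(2*(s^2 - 4))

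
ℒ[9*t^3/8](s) 27/(4*s^4)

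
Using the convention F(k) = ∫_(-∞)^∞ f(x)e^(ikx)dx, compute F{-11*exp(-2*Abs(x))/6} -22/(3*k^2+12)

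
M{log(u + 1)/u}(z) -pi*csc(pi*z)/(z - 1)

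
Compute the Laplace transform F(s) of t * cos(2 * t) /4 (s^2 - 4) /(4 * (s^2 + 4) ^2) 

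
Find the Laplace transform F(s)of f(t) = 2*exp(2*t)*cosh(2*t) 2*(s - 2)/(s*(s - 4))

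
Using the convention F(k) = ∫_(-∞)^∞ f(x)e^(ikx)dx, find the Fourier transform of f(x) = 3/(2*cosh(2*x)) 3*pi/(4*cosh(pi*k/4))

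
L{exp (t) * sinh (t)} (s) 1/ (s * (s - 2))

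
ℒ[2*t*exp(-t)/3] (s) 2/(3*(s + 1)^2)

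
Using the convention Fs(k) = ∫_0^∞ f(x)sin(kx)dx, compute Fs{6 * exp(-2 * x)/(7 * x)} 6 * atan(k/2)/7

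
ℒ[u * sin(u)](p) 2 * p/(p^2 + 1)^2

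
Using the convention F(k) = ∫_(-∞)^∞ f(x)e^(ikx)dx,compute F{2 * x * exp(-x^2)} I * sqrt(pi) * k * exp(-k^2/4)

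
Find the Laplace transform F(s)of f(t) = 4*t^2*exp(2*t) 8/(s - 2)^3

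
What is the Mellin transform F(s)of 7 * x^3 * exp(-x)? 7 * gamma(s + 3)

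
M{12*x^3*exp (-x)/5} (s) 12*gamma (s+3)/5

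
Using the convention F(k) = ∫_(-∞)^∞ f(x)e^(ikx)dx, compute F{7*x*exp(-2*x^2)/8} 7*sqrt(2)*I*sqrt(pi)*k*exp(-k^2/8)/64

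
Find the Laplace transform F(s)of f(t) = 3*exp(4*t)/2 3/(2*(s - 4))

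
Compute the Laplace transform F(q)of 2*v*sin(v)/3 4*q/(3*(q^2 + 1)^2)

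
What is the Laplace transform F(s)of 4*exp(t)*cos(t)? 4*(s - 1)/((s - 1)^2 + 1)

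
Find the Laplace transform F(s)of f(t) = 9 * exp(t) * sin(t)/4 9/(4 * ((s - 1)^2+1))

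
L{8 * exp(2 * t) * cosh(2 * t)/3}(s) 8 * (s - 2)/(3 * s * (s - 4))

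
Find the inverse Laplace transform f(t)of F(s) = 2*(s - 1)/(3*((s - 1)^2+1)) 2*exp(t)*cos(t)/3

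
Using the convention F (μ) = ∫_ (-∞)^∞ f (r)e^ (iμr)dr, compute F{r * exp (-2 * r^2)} sqrt (2) * I * sqrt (pi) * μ * exp (-μ^2/8)/8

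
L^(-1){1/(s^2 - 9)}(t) sinh(3*t)/3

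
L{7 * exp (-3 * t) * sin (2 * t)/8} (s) 7/ (4 * ( (s + 3)^2 + 4))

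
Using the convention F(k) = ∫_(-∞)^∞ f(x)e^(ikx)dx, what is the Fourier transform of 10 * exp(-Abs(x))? 20/(k^2 + 1)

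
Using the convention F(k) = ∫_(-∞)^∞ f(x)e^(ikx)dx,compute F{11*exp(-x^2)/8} 11*sqrt(pi)*exp(-k^2/4)/8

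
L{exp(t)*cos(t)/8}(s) (s - 1)/(8*((s - 1)^2 + 1))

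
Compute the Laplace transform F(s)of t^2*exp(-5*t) 2/(s + 5)^3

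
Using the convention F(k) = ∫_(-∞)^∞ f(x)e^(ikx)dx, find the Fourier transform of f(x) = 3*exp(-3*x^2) sqrt(3)*sqrt(pi)*exp(-k^2/12)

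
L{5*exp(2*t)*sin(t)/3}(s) 5/(3*((s - 2)^2 + 1))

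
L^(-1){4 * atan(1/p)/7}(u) 4 * sin(u)/(7 * u)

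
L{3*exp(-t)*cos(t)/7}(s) 3*(s + 1)/(7*((s + 1)^2 + 1))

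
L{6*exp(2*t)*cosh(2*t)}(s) 6*(s - 2)/(s*(s - 4))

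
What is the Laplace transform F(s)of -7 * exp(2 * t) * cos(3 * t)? 7 * (2 - s)/((s - 2)^2 + 9)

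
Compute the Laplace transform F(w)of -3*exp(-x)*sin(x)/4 -3/(4*(w + 1)^2 + 4)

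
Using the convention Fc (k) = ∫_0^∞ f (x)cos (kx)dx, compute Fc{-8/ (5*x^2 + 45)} -4*pi*exp (-3*k)/15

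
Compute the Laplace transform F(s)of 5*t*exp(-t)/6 5/(6*(s + 1)^2)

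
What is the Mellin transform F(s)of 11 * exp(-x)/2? 11 * gamma(s)/2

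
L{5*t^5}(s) 600/s^6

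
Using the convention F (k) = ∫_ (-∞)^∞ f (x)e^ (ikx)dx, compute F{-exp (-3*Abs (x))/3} -2/ (k^2 + 9)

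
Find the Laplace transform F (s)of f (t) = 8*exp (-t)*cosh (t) 8*(s + 1)/ (s*(s + 2))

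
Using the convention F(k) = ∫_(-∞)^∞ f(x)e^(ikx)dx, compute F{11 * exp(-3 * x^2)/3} 11 * sqrt(3) * sqrt(pi) * exp(-k^2/12)/9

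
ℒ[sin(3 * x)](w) 3/(w^2 + 9)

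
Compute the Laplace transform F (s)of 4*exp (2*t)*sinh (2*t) 8/ (s*(s - 4))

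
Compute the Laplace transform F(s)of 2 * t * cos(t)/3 2 * (s^2 - 1)/(3 * (s^2 + 1)^2)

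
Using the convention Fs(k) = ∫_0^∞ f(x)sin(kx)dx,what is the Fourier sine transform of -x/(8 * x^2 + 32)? -pi * exp(-2 * k)/16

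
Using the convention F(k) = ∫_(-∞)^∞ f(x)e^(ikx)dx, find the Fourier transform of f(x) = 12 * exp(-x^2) 12 * sqrt(pi) * exp(-k^2/4)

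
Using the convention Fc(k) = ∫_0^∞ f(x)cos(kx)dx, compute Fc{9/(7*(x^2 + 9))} 3*pi*exp(-3*k)/14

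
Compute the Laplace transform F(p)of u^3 6/p^4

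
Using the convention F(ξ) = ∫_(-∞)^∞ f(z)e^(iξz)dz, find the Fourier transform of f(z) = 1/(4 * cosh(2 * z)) pi/(8 * cosh(pi * ξ/4))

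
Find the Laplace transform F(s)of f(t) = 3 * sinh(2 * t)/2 3/(s^2 - 4)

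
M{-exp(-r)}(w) -gamma(w)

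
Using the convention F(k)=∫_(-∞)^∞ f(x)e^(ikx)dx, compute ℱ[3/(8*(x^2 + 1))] 3*pi*exp(-Abs(k))/8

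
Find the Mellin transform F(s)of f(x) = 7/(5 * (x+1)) 7 * pi * csc(pi * s)/5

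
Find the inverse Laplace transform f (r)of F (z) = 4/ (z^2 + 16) sin (4 * r)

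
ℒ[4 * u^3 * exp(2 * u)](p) 24/(p - 2) ^4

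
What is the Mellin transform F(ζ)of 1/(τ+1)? pi*csc(pi*ζ)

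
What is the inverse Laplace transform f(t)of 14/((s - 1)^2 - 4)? 7*exp(t)*sinh(2*t)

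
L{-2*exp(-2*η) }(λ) -2/(λ + 2) 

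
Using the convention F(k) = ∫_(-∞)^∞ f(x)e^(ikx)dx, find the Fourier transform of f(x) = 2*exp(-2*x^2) sqrt(2)*sqrt(pi)*exp(-k^2/8)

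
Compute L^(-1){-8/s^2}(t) -8 * t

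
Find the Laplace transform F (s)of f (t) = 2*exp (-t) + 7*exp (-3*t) 7/ (s + 3) + 2/ (s + 1)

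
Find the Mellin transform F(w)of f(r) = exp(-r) gamma(w)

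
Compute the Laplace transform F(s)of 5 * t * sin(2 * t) 20 * s/(s^2 + 4)^2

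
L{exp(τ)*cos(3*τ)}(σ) (σ - 1)/((σ - 1)^2 + 9)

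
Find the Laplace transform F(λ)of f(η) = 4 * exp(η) 4/(λ - 1)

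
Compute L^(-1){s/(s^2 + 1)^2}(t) t * sin(t)/2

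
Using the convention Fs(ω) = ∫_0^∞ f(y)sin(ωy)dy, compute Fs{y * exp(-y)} 2 * ω/(ω^2 + 1)^2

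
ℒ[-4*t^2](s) -8/s^3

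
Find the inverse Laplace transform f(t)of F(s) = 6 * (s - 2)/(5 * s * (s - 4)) 6 * exp(2 * t) * cosh(2 * t)/5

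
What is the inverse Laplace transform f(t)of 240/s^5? 10*t^4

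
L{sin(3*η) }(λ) 3/(λ^2 + 9) 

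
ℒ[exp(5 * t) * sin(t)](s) 1/((s - 5)^2 + 1)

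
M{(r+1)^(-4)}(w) gamma(w)*gamma(4 - w)/6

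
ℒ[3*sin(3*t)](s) 9/(s^2 + 9)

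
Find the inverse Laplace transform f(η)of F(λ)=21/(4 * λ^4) 7 * η^3/8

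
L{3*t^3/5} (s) 18/ (5*s^4)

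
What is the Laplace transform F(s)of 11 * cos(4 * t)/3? 11 * s/(3 * (s^2 + 16))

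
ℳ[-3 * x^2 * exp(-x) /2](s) -3 * gamma(s + 2) /2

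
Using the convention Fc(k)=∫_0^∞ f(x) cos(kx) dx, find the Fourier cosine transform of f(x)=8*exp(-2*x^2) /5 2*sqrt(2)*sqrt(pi)*exp(-k^2/8) /5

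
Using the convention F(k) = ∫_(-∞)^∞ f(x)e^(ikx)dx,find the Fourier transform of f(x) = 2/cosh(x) 2 * pi/cosh(pi * k/2)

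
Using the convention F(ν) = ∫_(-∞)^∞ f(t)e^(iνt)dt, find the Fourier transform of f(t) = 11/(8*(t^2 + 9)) 11*pi*exp(-3*Abs(ν))/24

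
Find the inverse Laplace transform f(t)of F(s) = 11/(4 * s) 11/4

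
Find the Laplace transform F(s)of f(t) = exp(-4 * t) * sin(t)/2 1/(2 * ((s + 4)^2 + 1))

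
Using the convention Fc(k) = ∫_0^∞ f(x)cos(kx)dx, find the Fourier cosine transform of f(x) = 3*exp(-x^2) 3*sqrt(pi)*exp(-k^2/4)/2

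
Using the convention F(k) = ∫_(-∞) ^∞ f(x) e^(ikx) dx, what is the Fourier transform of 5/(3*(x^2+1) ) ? 5*pi*exp(-Abs(k) ) /3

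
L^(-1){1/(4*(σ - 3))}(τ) exp(3*τ)/4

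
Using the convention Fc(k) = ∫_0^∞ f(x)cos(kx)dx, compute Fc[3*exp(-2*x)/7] 6/(7*(k^2 + 4))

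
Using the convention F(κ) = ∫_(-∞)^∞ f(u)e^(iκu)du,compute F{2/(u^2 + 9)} 2*pi*exp(-3*Abs(κ))/3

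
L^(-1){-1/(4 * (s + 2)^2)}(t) -t * exp(-2 * t)/4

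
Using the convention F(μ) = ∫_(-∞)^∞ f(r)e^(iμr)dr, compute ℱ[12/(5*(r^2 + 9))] 4*pi*exp(-3*Abs(μ))/5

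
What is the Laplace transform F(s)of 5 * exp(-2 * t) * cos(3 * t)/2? 5 * (s+2)/(2 * ((s+2)^2+9))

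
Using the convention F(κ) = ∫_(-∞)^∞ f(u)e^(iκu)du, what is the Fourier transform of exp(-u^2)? sqrt(pi)*exp(-κ^2/4)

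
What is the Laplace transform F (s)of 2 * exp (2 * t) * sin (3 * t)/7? 6/ (7 * ( (s - 2)^2 + 9))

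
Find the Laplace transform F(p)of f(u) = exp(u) 1/(p - 1)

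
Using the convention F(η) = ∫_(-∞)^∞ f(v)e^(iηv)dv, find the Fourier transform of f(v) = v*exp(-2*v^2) sqrt(2)*I*sqrt(pi)*η*exp(-η^2/8)/8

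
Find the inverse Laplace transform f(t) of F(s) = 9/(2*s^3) 9*t^2/4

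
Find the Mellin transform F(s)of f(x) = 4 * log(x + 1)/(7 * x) -4 * pi * csc(pi * s)/(7 * s - 7)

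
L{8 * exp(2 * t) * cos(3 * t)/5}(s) 8 * (s - 2)/(5 * ((s - 2)^2 + 9))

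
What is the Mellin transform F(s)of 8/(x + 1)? 8 * pi * csc(pi * s)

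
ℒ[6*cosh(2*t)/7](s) 6*s/(7*(s^2 - 4))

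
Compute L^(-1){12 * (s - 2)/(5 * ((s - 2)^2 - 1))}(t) 12 * exp(2 * t) * cosh(t)/5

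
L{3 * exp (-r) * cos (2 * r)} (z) 3 * (z + 1)/ ( (z + 1)^2 + 4)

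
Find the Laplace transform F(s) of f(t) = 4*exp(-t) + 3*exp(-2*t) 3/(s + 2) + 4/(s + 1) 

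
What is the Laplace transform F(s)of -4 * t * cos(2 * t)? 4 * (4 - s^2)/(s^2 + 4)^2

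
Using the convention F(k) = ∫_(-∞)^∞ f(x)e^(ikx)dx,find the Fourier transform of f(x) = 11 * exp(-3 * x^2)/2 11 * sqrt(3) * sqrt(pi) * exp(-k^2/12)/6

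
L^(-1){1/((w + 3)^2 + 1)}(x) exp(-3 * x) * sin(x)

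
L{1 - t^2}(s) 1/s - 2/s^3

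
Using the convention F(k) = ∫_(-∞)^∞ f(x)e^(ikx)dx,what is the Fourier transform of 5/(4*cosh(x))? 5*pi/(4*cosh(pi*k/2))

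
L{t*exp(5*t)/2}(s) 1/(2*(s - 5)^2)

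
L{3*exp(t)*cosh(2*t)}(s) 3*(s - 1)/((s - 1)^2 - 4)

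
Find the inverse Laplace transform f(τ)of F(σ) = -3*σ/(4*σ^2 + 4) -3*cos(τ)/4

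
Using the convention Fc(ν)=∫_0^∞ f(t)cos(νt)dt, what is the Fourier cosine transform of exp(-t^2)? sqrt(pi)*exp(-ν^2/4)/2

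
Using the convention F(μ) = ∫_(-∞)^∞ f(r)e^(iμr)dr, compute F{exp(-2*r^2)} sqrt(2)*sqrt(pi)*exp(-μ^2/8)/2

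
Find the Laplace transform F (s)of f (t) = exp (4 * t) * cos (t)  (s - 4)/ ( (s - 4)^2 + 1)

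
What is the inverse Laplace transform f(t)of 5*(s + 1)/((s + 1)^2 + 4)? 5*exp(-t)*cos(2*t)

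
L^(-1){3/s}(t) 3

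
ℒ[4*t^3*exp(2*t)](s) 24/(s - 2)^4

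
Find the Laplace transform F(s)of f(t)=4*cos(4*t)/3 4*s/(3*(s^2 + 16))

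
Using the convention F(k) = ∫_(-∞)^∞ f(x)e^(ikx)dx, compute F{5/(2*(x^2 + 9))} 5*pi*exp(-3*Abs(k))/6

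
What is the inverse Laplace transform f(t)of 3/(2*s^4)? t^3/4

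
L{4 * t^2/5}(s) 8/(5 * s^3) 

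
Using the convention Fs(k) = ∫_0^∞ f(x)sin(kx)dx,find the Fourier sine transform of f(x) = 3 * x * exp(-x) 6 * k/(k^2 + 1)^2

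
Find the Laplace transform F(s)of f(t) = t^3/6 s^(-4)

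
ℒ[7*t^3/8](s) 21/(4*s^4)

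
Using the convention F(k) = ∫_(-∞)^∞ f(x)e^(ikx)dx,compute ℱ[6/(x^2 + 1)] 6*pi*exp(-Abs(k))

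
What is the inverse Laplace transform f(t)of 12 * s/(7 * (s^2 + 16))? 12 * cos(4 * t)/7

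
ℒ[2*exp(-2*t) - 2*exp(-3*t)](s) 2/(s + 2) - 2/(s + 3)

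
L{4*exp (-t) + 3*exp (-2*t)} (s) 3/ (s + 2) + 4/ (s + 1)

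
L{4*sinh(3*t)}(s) 12/(s^2 - 9)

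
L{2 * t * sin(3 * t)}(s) 12 * s/(s^2 + 9)^2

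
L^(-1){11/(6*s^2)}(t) 11*t/6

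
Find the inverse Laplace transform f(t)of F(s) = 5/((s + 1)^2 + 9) 5*exp(-t)*sin(3*t)/3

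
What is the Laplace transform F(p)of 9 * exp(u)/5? 9/(5 * (p - 1))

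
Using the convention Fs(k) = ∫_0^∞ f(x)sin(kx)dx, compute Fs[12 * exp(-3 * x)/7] 12 * k/(7 * (k^2+9))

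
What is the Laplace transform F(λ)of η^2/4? 1/(2 * λ^3)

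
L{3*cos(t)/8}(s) 3*s/(8*(s^2+1))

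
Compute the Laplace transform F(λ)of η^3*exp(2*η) 6/(λ - 2)^4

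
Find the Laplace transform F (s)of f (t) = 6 6/s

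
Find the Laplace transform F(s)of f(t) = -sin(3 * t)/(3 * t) -atan(3/s)/3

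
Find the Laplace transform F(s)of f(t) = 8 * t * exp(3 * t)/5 8/(5 * (s - 3)^2)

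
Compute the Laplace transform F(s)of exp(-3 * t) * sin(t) 1/((s + 3)^2 + 1)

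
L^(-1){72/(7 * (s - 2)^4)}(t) 12 * t^3 * exp(2 * t)/7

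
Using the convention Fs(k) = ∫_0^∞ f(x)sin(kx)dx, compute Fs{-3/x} -3*pi/2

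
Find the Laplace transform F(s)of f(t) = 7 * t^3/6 7/s^4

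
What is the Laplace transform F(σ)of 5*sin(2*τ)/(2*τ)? 5*atan(2/σ)/2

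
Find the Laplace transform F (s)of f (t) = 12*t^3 72/s^4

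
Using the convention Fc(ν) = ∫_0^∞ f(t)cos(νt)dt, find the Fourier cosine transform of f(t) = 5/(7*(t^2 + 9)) 5*pi*exp(-3*ν)/42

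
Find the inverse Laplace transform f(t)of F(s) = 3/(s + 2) 3 * exp(-2 * t)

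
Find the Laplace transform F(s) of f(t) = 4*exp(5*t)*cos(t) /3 4*(s - 5) /(3*((s - 5) ^2+1) ) 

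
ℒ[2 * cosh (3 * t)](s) 2 * s/ (s^2 - 9)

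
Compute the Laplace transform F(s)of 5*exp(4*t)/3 5/(3*(s - 4))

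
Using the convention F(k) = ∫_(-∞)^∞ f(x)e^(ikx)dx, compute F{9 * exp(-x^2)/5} 9 * sqrt(pi) * exp(-k^2/4)/5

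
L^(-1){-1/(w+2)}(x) -exp(-2 * x)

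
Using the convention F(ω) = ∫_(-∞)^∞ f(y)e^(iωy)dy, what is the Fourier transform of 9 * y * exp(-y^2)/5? 9 * I * sqrt(pi) * ω * exp(-ω^2/4)/10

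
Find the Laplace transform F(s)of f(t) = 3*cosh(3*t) 3*s/(s^2 - 9)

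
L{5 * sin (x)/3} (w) 5/ (3 * (w^2 + 1))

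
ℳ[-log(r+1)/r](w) pi * csc(pi * w)/(w - 1)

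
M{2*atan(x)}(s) -pi*sec(pi*s/2)/s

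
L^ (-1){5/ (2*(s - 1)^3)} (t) 5*t^2*exp (t)/4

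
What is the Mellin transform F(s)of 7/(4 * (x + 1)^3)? 7 * pi * (s - 2) * (s - 1)/(8 * sin(pi * s))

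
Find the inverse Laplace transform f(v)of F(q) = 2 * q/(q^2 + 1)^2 v * sin(v)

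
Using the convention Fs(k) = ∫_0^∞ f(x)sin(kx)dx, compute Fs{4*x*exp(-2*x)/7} 16*k/(7*(k^2 + 4)^2)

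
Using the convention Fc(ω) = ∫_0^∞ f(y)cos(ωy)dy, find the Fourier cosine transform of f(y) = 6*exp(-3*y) 18/(ω^2 + 9)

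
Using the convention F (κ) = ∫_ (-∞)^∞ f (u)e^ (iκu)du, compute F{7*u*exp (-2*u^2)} 7*sqrt (2)*I*sqrt (pi)*κ*exp (-κ^2/8)/8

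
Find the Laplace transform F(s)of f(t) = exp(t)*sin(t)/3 1/(3*((s - 1)^2 + 1))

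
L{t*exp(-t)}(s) (s + 1)^(-2)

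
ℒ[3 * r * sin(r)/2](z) 3 * z/(z^2 + 1)^2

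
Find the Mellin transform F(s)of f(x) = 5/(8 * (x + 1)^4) 5 * gamma(s) * gamma(4 - s)/48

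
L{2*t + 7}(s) 7/s + 2/s^2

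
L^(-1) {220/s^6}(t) 11 * t^5/6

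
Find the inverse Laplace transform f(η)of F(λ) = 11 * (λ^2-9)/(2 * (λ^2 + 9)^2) 11 * η * cos(3 * η)/2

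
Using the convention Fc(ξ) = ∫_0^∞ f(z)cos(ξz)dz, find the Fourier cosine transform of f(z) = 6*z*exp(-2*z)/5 6*(4 - ξ^2)/(5*(ξ^2 + 4)^2)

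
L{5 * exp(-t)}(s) 5/(s+1)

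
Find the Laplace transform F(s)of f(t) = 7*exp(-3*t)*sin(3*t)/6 7/(2*((s + 3)^2 + 9))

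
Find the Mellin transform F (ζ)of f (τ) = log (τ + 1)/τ -pi*csc (pi*ζ)/ (ζ - 1)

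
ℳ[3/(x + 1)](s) 3*pi*csc(pi*s)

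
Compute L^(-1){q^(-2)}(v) v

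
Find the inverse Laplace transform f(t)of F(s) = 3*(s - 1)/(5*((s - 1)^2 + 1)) 3*exp(t)*cos(t)/5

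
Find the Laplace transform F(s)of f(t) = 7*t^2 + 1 14/s^3 + 1/s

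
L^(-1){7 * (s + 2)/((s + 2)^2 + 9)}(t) 7 * exp(-2 * t) * cos(3 * t)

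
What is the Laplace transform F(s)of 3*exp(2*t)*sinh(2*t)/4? 3/(2*s*(s - 4))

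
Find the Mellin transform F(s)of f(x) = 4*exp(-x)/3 4*gamma(s)/3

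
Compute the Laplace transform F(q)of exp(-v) 1/(q + 1)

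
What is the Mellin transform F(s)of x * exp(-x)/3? gamma(s + 1)/3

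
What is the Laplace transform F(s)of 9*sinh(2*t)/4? 9/(2*(s^2 - 4))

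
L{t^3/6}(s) s^(-4)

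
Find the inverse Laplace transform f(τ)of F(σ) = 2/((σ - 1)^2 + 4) exp(τ) * sin(2 * τ)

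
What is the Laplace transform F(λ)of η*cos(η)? (λ^2 - 1)/(λ^2+1)^2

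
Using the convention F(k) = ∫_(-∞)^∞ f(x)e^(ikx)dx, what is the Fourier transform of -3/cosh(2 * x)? -3 * pi/(2 * cosh(pi * k/4))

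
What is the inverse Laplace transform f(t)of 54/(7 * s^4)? 9 * t^3/7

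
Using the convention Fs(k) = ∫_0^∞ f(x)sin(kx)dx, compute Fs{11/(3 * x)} 11 * pi/6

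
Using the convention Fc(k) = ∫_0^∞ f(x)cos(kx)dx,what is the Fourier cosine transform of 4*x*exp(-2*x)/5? 4*(4 - k^2)/(5*(k^2 + 4)^2)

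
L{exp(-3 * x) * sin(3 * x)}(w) 3/((w + 3)^2 + 9)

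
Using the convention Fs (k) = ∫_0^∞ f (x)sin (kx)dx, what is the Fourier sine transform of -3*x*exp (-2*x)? -12*k/ (k^2 + 4)^2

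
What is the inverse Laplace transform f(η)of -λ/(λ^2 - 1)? -cosh(η)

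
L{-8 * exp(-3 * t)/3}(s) -8/(3 * s + 9)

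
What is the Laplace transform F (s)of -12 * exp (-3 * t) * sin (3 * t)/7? -36/ (7 * (s + 3)^2 + 63)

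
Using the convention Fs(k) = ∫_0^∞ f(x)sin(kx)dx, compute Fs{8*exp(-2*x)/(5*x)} 8*atan(k/2)/5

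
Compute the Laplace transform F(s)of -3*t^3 -18/s^4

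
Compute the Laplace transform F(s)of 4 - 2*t 4/s - 2/s^2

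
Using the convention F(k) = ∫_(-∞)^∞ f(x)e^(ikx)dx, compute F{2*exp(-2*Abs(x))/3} 8/(3*(k^2 + 4))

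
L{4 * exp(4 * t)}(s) 4/(s - 4)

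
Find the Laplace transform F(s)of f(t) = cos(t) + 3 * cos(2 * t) s/(s^2 + 1) + 3 * s/(s^2 + 4)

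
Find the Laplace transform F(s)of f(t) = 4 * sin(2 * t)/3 8/(3 * (s^2 + 4))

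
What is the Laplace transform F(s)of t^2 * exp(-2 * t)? 2/(s+2)^3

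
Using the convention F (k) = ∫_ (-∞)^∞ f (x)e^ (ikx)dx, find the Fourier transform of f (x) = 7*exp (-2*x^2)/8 7*sqrt (2)*sqrt (pi)*exp (-k^2/8)/16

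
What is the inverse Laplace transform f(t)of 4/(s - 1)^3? 2*t^2*exp(t)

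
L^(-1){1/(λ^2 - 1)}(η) sinh(η)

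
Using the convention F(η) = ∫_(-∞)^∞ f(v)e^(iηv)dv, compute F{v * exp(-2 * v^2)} sqrt(2) * I * sqrt(pi) * η * exp(-η^2/8)/8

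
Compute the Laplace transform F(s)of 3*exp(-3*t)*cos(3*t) 3*(s + 3)/((s + 3)^2 + 9)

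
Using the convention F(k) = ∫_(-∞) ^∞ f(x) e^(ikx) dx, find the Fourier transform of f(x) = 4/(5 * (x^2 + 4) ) 2 * pi * exp(-2 * Abs(k) ) /5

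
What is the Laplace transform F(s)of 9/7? 9/(7*s)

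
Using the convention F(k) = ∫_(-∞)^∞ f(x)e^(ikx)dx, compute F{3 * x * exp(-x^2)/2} 3 * I * sqrt(pi) * k * exp(-k^2/4)/4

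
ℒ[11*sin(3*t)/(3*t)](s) 11*atan(3/s)/3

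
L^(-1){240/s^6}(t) 2*t^5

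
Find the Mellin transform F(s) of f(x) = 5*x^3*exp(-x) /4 5*gamma(s + 3) /4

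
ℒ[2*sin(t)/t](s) 2*atan(1/s)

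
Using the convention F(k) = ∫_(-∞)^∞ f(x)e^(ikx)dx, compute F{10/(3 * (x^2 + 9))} 10 * pi * exp(-3 * Abs(k))/9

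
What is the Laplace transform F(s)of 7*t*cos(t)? 7*(s^2-1)/(s^2 + 1)^2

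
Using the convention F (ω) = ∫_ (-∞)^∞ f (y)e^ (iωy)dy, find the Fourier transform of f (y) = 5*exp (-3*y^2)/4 5*sqrt (3)*sqrt (pi)*exp (-ω^2/12)/12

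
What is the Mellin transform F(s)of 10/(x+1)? 10 * pi * csc(pi * s)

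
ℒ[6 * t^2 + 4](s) 12/s^3 + 4/s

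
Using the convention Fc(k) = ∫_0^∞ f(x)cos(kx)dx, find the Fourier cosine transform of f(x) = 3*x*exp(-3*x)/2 3*(9 - k^2)/(2*(k^2 + 9)^2)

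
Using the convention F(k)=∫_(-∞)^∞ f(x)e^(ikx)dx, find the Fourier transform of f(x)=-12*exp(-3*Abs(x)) -72/(k^2 + 9)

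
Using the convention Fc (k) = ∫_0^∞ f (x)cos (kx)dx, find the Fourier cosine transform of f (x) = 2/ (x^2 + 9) pi * exp (-3 * k)/3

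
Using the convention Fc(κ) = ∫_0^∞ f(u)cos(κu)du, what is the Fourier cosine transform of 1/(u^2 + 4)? pi * exp(-2 * κ)/4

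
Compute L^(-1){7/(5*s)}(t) 7/5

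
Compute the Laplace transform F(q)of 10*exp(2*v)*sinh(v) 10/((q - 2)^2 - 1)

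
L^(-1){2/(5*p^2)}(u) 2*u/5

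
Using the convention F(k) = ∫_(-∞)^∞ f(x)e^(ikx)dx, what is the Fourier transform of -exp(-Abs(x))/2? -1/(k^2 + 1)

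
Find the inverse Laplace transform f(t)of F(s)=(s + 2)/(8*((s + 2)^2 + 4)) exp(-2*t)*cos(2*t)/8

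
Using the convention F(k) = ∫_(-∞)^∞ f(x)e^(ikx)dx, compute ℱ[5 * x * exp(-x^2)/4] 5 * I * sqrt(pi) * k * exp(-k^2/4)/8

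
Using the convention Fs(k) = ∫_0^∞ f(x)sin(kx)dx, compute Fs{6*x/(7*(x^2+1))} 3*pi*exp(-k)/7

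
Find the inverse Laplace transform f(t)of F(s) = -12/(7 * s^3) -6 * t^2/7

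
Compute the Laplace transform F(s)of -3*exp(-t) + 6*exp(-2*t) 6/(s + 2) - 3/(s + 1)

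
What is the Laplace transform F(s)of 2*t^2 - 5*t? 4/s^3 - 5/s^2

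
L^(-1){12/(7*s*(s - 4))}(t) 6*exp(2*t)*sinh(2*t)/7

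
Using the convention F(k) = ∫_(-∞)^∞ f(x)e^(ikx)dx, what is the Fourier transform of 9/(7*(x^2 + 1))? 9*pi*exp(-Abs(k))/7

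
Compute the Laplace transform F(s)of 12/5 12/(5*s)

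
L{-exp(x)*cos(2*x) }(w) (1 - w) /((w - 1) ^2+4) 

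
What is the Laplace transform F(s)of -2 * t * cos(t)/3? 2 * (1 - s^2)/(3 * (s^2+1)^2)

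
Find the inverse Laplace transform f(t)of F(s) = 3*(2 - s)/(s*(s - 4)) -3*exp(2*t)*cosh(2*t)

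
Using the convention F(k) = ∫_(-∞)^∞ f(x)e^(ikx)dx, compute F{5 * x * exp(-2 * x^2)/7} 5 * sqrt(2) * I * sqrt(pi) * k * exp(-k^2/8)/56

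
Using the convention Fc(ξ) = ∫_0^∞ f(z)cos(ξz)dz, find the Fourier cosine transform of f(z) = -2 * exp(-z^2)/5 -sqrt(pi) * exp(-ξ^2/4)/5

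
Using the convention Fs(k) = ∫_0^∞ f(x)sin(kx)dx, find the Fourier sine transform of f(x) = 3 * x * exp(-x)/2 3 * k/(k^2+1)^2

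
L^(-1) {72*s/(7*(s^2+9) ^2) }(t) 12*t*sin(3*t) /7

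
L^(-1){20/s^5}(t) 5*t^4/6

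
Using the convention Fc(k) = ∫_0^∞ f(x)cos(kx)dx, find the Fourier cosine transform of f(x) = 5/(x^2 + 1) 5*pi*exp(-k)/2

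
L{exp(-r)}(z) 1/(z + 1)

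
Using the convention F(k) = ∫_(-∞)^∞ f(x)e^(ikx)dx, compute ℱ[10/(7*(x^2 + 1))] 10*pi*exp(-Abs(k))/7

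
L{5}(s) 5/s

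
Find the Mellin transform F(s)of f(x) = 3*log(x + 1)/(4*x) -3*pi*csc(pi*s)/(4*s - 4)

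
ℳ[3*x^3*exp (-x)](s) 3*gamma (s+3)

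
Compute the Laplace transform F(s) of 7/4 7/(4 * s) 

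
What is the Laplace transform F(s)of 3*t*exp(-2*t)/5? 3/(5*(s + 2)^2)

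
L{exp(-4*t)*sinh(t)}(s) 1/((s + 4)^2 - 1)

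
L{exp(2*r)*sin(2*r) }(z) 2/((z - 2) ^2 + 4) 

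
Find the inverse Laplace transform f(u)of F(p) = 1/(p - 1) exp(u)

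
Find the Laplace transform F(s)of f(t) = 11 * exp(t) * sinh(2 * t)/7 22/(7 * ((s - 1)^2 - 4))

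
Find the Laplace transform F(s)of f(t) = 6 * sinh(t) 6/(s^2 - 1)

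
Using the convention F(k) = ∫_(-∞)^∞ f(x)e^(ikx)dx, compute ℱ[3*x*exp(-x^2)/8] 3*I*sqrt(pi)*k*exp(-k^2/4)/16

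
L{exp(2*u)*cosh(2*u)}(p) (p - 2)/(p*(p - 4))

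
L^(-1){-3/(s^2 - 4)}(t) -3 * sinh(2 * t)/2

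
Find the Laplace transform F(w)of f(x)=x w^(-2)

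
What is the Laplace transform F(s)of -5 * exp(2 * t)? -5/(s - 2)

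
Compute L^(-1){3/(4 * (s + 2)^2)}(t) 3 * t * exp(-2 * t)/4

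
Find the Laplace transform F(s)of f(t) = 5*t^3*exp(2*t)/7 30/(7*(s - 2)^4)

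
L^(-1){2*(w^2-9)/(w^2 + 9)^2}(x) 2*x*cos(3*x)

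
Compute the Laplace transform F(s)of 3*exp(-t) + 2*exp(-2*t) 2/(s + 2) + 3/(s + 1)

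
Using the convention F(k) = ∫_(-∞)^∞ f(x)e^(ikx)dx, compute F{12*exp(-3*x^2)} 4*sqrt(3)*sqrt(pi)*exp(-k^2/12)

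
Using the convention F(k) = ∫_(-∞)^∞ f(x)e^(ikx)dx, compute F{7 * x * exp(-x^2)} 7 * I * sqrt(pi) * k * exp(-k^2/4)/2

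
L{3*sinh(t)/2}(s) 3/(2*(s^2 - 1))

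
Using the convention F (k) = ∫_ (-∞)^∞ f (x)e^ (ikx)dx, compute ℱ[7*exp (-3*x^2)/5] 7*sqrt (3)*sqrt (pi)*exp (-k^2/12)/15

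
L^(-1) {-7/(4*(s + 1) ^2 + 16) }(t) -7*exp(-t)*sin(2*t) /8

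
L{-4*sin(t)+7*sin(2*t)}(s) 14/(s^2+4) - 4/(s^2+1)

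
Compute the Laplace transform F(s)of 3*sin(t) 3/(s^2 + 1)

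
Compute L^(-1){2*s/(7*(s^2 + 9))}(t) 2*cos(3*t)/7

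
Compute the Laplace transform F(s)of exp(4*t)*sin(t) 1/((s - 4)^2 + 1)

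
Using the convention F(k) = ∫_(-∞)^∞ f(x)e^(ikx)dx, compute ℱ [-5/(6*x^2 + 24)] -5*pi*exp(-2*Abs(k))/12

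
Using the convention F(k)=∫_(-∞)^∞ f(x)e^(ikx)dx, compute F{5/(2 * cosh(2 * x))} 5 * pi/(4 * cosh(pi * k/4))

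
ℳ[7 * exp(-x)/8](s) 7 * gamma(s)/8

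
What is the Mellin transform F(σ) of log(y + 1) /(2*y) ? -pi*csc(pi*σ) /(2*σ - 2) 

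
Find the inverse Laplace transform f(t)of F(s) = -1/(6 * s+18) -exp(-3 * t)/6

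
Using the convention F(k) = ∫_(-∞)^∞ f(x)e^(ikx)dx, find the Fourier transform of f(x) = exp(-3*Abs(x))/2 3/(k^2 + 9)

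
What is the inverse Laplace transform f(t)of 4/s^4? 2 * t^3/3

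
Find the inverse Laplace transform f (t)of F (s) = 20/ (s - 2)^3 10*t^2*exp (2*t)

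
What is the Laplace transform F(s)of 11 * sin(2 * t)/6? 11/(3 * (s^2 + 4))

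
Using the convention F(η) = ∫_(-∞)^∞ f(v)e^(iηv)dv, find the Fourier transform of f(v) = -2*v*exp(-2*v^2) -sqrt(2)*I*sqrt(pi)*η*exp(-η^2/8)/4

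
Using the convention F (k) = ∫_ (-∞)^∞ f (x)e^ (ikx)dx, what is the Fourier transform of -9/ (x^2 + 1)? -9*pi*exp (-Abs (k))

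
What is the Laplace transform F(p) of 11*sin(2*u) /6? 11/(3*(p^2 + 4) ) 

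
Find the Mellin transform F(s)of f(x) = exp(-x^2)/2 gamma(s/2)/4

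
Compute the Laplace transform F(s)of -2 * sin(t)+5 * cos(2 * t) 5 * s/(s^2+4) - 2/(s^2+1)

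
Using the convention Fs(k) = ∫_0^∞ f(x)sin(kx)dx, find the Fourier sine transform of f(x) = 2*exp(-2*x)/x 2*atan(k/2)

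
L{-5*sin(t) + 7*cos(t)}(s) 7*s/(s^2 + 1) - 5/(s^2 + 1)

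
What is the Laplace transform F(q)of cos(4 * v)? q/(q^2 + 16)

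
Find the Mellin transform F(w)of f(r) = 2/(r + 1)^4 gamma(w)*gamma(4 - w)/3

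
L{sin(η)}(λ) 1/(λ^2 + 1)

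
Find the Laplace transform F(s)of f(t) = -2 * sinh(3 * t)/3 -2/(s^2 - 9)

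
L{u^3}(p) 6/p^4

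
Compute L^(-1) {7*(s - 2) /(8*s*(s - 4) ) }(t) 7*exp(2*t)*cosh(2*t) /8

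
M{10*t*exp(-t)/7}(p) 10*gamma(p + 1)/7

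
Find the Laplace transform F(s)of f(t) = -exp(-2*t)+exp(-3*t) 1/(s+3) - 1/(s+2)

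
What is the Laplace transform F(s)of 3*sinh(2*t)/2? 3/(s^2 - 4)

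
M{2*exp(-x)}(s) 2*gamma(s)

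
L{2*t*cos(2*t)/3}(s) 2*(s^2 - 4)/(3*(s^2 + 4)^2)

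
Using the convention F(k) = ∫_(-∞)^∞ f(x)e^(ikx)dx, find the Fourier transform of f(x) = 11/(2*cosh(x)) 11*pi/(2*cosh(pi*k/2))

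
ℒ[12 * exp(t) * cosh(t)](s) 12 * (s - 1)/(s * (s - 2))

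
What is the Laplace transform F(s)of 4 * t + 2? 2/s + 4/s^2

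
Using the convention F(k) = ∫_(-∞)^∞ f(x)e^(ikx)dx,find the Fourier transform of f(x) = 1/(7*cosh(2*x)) pi/(14*cosh(pi*k/4))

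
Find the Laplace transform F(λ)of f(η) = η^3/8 3/(4 * λ^4)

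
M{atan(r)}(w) -pi*sec(pi*w/2)/(2*w)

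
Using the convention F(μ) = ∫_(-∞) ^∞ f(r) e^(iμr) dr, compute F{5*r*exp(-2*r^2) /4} 5*sqrt(2)*I*sqrt(pi)*μ*exp(-μ^2/8) /32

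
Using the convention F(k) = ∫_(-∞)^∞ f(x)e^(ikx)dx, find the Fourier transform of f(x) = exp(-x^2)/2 sqrt(pi)*exp(-k^2/4)/2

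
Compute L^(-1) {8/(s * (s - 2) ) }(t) 8 * exp(t) * sinh(t) 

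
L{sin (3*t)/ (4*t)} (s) atan (3/s)/4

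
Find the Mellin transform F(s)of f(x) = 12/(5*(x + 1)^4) 2*gamma(s)*gamma(4 - s)/5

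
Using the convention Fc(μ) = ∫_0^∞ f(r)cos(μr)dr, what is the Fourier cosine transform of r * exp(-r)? (1 - μ^2)/(μ^2 + 1)^2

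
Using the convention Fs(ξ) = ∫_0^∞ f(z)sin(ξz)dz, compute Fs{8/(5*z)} 4*pi/5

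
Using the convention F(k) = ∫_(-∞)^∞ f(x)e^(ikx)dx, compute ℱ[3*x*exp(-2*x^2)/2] 3*sqrt(2)*I*sqrt(pi)*k*exp(-k^2/8)/16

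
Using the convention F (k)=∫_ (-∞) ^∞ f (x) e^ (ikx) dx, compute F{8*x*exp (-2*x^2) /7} sqrt (2)*I*sqrt (pi)*k*exp (-k^2/8) /7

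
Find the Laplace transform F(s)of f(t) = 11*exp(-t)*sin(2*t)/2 11/((s + 1)^2 + 4)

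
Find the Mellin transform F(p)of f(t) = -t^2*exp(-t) -gamma(p + 2)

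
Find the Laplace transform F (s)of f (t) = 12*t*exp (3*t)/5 12/ (5*(s - 3)^2)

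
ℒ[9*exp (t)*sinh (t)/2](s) 9/ (2*s*(s - 2))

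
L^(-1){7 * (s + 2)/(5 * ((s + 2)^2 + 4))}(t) 7 * exp(-2 * t) * cos(2 * t)/5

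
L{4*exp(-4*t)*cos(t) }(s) 4*(s + 4) /((s + 4) ^2 + 1) 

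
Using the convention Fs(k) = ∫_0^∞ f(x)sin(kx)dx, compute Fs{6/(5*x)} 3*pi/5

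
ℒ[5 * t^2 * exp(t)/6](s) 5/(3 * (s - 1)^3)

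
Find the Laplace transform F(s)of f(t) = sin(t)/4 1/(4*(s^2 + 1))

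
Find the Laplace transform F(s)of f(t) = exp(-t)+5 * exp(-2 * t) 5/(s+2)+1/(s+1)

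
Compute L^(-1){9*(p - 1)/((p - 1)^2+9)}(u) 9*exp(u)*cos(3*u)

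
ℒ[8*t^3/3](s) 16/s^4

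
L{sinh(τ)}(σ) 1/(σ^2 - 1)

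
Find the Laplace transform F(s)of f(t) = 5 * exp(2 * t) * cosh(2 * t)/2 5 * (s - 2)/(2 * s * (s - 4))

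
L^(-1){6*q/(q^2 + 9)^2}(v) v*sin(3*v)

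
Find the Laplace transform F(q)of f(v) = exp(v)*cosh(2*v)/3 (q - 1)/(3*((q - 1)^2 - 4))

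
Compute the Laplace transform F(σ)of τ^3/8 3/(4*σ^4)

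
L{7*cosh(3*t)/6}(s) 7*s/(6*(s^2 - 9))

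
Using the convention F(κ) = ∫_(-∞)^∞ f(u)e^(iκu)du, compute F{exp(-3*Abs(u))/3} 2/(κ^2 + 9)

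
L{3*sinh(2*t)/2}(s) 3/(s^2 - 4)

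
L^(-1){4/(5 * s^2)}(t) 4 * t/5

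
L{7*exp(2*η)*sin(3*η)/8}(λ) 21/(8*((λ - 2)^2 + 9))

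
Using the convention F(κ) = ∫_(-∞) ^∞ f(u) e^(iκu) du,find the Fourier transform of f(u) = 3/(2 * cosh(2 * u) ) 3 * pi/(4 * cosh(pi * κ/4) ) 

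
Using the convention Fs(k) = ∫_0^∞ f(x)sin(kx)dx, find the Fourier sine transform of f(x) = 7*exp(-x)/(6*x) 7*atan(k)/6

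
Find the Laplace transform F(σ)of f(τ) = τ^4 24/σ^5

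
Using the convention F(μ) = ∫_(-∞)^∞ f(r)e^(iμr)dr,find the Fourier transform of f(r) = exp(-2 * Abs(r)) 4/(μ^2 + 4)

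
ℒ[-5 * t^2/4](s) -5/(2 * s^3)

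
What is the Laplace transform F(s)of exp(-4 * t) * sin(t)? 1/((s + 4)^2 + 1)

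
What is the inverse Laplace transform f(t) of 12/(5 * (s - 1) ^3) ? 6 * t^2 * exp(t) /5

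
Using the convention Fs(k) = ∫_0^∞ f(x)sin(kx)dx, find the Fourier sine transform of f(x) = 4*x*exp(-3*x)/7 24*k/(7*(k^2 + 9)^2)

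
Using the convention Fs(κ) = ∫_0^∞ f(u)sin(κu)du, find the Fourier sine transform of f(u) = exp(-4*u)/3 κ/(3*(κ^2+16))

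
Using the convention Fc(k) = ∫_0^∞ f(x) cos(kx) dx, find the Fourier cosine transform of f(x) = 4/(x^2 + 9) 2 * pi * exp(-3 * k) /3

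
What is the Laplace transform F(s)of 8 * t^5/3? 320/s^6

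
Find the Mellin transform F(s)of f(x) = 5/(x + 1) 5*pi*csc(pi*s)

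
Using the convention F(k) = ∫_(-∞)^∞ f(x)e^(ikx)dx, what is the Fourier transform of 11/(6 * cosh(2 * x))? 11 * pi/(12 * cosh(pi * k/4))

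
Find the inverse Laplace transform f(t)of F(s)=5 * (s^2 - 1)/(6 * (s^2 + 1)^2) 5 * t * cos(t)/6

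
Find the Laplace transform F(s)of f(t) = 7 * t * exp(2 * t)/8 7/(8 * (s - 2)^2)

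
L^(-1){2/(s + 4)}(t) 2*exp(-4*t)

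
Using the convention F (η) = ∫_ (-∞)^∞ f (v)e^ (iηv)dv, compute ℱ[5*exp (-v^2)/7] 5*sqrt (pi)*exp (-η^2/4)/7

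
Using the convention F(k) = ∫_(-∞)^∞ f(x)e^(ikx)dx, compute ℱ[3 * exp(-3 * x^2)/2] sqrt(3) * sqrt(pi) * exp(-k^2/12)/2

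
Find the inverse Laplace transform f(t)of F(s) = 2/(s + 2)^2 2*t*exp(-2*t)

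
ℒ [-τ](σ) -1/σ^2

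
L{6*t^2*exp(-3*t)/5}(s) 12/(5*(s+3)^3)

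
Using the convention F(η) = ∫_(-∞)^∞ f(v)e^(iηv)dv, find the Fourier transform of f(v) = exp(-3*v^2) sqrt(3)*sqrt(pi)*exp(-η^2/12)/3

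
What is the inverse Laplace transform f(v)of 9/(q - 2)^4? 3 * v^3 * exp(2 * v)/2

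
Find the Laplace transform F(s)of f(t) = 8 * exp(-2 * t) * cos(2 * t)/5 8 * (s + 2)/(5 * ((s + 2)^2 + 4))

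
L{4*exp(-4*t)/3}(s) 4/(3*(s+4))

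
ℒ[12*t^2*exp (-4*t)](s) 24/ (s+4)^3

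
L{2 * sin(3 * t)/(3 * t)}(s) 2 * atan(3/s)/3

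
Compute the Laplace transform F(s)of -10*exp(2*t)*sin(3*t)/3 -10/((s - 2)^2+9)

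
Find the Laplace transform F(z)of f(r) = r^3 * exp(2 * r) 6/(z - 2)^4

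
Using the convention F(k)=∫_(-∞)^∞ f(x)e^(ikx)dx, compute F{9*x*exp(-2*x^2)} 9*sqrt(2)*I*sqrt(pi)*k*exp(-k^2/8)/8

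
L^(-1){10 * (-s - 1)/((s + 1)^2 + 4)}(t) -10 * exp(-t) * cos(2 * t)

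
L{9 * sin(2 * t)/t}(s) 9 * atan(2/s)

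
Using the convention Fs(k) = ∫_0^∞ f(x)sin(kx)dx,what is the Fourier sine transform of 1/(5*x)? pi/10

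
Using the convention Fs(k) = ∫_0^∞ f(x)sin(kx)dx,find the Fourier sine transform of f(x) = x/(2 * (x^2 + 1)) pi * exp(-k)/4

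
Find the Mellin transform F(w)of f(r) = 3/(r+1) 3*pi*csc(pi*w)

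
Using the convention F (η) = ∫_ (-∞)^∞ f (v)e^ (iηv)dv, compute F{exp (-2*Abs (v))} 4/ (η^2 + 4)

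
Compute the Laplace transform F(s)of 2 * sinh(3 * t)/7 6/(7 * (s^2-9))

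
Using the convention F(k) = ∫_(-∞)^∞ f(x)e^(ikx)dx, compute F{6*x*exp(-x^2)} 3*I*sqrt(pi)*k*exp(-k^2/4)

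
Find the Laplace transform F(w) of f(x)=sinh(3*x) 3/(w^2 - 9) 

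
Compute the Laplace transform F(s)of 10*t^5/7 1200/(7*s^6)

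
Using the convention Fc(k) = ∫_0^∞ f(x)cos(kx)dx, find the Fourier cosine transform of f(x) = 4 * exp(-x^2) 2 * sqrt(pi) * exp(-k^2/4)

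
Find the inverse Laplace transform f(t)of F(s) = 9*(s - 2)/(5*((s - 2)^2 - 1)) 9*exp(2*t)*cosh(t)/5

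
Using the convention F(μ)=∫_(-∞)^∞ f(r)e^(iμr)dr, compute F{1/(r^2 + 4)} pi*exp(-2*Abs(μ))/2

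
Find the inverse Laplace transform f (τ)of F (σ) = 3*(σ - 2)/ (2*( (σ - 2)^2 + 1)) 3*exp (2*τ)*cos (τ)/2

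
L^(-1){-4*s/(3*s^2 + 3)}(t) -4*cos(t)/3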